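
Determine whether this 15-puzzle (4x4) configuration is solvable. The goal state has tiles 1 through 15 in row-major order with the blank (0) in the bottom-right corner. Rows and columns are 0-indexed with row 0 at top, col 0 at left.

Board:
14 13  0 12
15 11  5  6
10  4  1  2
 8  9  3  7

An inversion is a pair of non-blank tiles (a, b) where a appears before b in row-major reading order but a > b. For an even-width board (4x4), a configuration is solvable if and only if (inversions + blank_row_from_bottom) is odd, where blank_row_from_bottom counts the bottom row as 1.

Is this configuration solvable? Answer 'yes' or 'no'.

Answer: yes

Derivation:
Inversions: 79
Blank is in row 0 (0-indexed from top), which is row 4 counting from the bottom (bottom = 1).
79 + 4 = 83, which is odd, so the puzzle is solvable.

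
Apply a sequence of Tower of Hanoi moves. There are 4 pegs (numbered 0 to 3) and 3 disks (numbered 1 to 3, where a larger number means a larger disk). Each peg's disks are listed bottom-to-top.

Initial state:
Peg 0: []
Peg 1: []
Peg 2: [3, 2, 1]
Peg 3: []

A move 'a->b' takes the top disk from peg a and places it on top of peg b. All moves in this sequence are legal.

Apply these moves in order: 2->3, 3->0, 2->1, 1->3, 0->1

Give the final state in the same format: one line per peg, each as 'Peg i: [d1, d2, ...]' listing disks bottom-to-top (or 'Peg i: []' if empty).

After move 1 (2->3):
Peg 0: []
Peg 1: []
Peg 2: [3, 2]
Peg 3: [1]

After move 2 (3->0):
Peg 0: [1]
Peg 1: []
Peg 2: [3, 2]
Peg 3: []

After move 3 (2->1):
Peg 0: [1]
Peg 1: [2]
Peg 2: [3]
Peg 3: []

After move 4 (1->3):
Peg 0: [1]
Peg 1: []
Peg 2: [3]
Peg 3: [2]

After move 5 (0->1):
Peg 0: []
Peg 1: [1]
Peg 2: [3]
Peg 3: [2]

Answer: Peg 0: []
Peg 1: [1]
Peg 2: [3]
Peg 3: [2]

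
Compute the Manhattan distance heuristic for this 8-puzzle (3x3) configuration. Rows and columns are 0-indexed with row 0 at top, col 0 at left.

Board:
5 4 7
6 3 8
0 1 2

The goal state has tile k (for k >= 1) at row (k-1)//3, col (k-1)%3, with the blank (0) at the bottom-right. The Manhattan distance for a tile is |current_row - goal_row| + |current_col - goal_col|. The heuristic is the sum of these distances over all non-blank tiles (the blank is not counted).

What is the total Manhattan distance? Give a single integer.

Answer: 20

Derivation:
Tile 5: (0,0)->(1,1) = 2
Tile 4: (0,1)->(1,0) = 2
Tile 7: (0,2)->(2,0) = 4
Tile 6: (1,0)->(1,2) = 2
Tile 3: (1,1)->(0,2) = 2
Tile 8: (1,2)->(2,1) = 2
Tile 1: (2,1)->(0,0) = 3
Tile 2: (2,2)->(0,1) = 3
Sum: 2 + 2 + 4 + 2 + 2 + 2 + 3 + 3 = 20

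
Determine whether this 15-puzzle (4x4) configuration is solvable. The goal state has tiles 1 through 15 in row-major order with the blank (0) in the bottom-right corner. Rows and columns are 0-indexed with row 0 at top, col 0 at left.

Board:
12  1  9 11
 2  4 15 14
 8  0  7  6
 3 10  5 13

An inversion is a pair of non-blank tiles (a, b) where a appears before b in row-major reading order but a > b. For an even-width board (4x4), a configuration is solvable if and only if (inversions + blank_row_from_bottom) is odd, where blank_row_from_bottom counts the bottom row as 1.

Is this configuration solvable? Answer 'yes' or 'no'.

Answer: no

Derivation:
Inversions: 52
Blank is in row 2 (0-indexed from top), which is row 2 counting from the bottom (bottom = 1).
52 + 2 = 54, which is even, so the puzzle is not solvable.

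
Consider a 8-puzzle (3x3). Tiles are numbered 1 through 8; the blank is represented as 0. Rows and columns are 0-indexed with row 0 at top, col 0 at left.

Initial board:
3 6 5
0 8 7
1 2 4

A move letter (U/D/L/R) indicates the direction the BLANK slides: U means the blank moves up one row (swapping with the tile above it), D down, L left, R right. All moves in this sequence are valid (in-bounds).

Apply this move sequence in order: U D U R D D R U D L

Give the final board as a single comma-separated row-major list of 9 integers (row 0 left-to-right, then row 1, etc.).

After move 1 (U):
0 6 5
3 8 7
1 2 4

After move 2 (D):
3 6 5
0 8 7
1 2 4

After move 3 (U):
0 6 5
3 8 7
1 2 4

After move 4 (R):
6 0 5
3 8 7
1 2 4

After move 5 (D):
6 8 5
3 0 7
1 2 4

After move 6 (D):
6 8 5
3 2 7
1 0 4

After move 7 (R):
6 8 5
3 2 7
1 4 0

After move 8 (U):
6 8 5
3 2 0
1 4 7

After move 9 (D):
6 8 5
3 2 7
1 4 0

After move 10 (L):
6 8 5
3 2 7
1 0 4

Answer: 6, 8, 5, 3, 2, 7, 1, 0, 4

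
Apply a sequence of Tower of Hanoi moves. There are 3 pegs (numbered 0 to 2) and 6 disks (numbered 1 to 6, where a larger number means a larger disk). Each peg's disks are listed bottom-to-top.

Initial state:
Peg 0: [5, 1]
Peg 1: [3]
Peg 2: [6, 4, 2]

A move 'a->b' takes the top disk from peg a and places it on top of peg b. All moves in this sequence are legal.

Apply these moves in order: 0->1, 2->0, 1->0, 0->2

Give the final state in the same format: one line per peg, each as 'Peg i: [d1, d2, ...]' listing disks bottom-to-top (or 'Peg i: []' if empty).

After move 1 (0->1):
Peg 0: [5]
Peg 1: [3, 1]
Peg 2: [6, 4, 2]

After move 2 (2->0):
Peg 0: [5, 2]
Peg 1: [3, 1]
Peg 2: [6, 4]

After move 3 (1->0):
Peg 0: [5, 2, 1]
Peg 1: [3]
Peg 2: [6, 4]

After move 4 (0->2):
Peg 0: [5, 2]
Peg 1: [3]
Peg 2: [6, 4, 1]

Answer: Peg 0: [5, 2]
Peg 1: [3]
Peg 2: [6, 4, 1]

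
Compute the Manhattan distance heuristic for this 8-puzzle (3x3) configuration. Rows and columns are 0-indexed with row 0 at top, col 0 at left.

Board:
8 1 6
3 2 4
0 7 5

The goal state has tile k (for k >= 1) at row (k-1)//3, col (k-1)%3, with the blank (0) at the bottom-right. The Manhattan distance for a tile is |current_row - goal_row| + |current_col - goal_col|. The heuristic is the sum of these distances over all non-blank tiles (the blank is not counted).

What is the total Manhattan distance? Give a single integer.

Tile 8: at (0,0), goal (2,1), distance |0-2|+|0-1| = 3
Tile 1: at (0,1), goal (0,0), distance |0-0|+|1-0| = 1
Tile 6: at (0,2), goal (1,2), distance |0-1|+|2-2| = 1
Tile 3: at (1,0), goal (0,2), distance |1-0|+|0-2| = 3
Tile 2: at (1,1), goal (0,1), distance |1-0|+|1-1| = 1
Tile 4: at (1,2), goal (1,0), distance |1-1|+|2-0| = 2
Tile 7: at (2,1), goal (2,0), distance |2-2|+|1-0| = 1
Tile 5: at (2,2), goal (1,1), distance |2-1|+|2-1| = 2
Sum: 3 + 1 + 1 + 3 + 1 + 2 + 1 + 2 = 14

Answer: 14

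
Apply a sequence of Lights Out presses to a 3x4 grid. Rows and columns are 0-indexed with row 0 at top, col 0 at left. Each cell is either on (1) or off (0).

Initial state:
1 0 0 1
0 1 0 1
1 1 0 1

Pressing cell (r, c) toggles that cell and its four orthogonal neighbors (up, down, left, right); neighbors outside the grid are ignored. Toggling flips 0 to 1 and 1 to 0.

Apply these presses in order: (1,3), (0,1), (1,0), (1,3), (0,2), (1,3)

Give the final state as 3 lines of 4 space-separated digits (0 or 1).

Answer: 1 0 0 1
1 1 0 0
0 1 0 0

Derivation:
After press 1 at (1,3):
1 0 0 0
0 1 1 0
1 1 0 0

After press 2 at (0,1):
0 1 1 0
0 0 1 0
1 1 0 0

After press 3 at (1,0):
1 1 1 0
1 1 1 0
0 1 0 0

After press 4 at (1,3):
1 1 1 1
1 1 0 1
0 1 0 1

After press 5 at (0,2):
1 0 0 0
1 1 1 1
0 1 0 1

After press 6 at (1,3):
1 0 0 1
1 1 0 0
0 1 0 0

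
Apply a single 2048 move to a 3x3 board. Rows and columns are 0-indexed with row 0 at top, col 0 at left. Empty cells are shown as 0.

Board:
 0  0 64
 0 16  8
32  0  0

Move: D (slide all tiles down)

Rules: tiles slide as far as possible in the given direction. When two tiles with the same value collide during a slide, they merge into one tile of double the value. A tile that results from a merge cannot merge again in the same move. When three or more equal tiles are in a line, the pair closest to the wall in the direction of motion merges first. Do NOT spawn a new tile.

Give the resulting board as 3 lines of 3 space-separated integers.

Answer:  0  0  0
 0  0 64
32 16  8

Derivation:
Slide down:
col 0: [0, 0, 32] -> [0, 0, 32]
col 1: [0, 16, 0] -> [0, 0, 16]
col 2: [64, 8, 0] -> [0, 64, 8]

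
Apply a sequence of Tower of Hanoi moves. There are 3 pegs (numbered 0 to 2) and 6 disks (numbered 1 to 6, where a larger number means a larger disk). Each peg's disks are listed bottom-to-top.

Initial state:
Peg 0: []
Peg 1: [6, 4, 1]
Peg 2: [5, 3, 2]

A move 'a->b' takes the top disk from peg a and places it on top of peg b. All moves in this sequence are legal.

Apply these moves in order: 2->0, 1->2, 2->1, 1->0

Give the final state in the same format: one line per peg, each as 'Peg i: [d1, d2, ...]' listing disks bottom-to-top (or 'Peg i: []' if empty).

Answer: Peg 0: [2, 1]
Peg 1: [6, 4]
Peg 2: [5, 3]

Derivation:
After move 1 (2->0):
Peg 0: [2]
Peg 1: [6, 4, 1]
Peg 2: [5, 3]

After move 2 (1->2):
Peg 0: [2]
Peg 1: [6, 4]
Peg 2: [5, 3, 1]

After move 3 (2->1):
Peg 0: [2]
Peg 1: [6, 4, 1]
Peg 2: [5, 3]

After move 4 (1->0):
Peg 0: [2, 1]
Peg 1: [6, 4]
Peg 2: [5, 3]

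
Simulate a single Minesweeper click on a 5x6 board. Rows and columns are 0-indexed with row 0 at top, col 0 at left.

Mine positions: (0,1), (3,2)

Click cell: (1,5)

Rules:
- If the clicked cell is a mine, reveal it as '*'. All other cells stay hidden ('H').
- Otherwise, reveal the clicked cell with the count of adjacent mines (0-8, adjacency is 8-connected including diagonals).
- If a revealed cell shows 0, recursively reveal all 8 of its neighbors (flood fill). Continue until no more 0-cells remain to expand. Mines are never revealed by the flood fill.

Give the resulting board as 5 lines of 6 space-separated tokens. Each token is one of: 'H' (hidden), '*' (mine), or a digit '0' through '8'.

H H 1 0 0 0
H H 1 0 0 0
H H 1 1 0 0
H H H 1 0 0
H H H 1 0 0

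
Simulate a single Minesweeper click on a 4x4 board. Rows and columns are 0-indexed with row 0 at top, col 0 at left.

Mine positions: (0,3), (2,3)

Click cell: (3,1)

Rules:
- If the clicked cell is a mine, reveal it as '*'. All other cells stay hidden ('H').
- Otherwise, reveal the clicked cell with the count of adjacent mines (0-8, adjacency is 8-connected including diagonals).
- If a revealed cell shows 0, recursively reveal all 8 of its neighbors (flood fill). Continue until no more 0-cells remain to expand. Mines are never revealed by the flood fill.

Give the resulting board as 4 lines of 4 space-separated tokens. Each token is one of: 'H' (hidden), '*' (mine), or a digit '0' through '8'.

0 0 1 H
0 0 2 H
0 0 1 H
0 0 1 H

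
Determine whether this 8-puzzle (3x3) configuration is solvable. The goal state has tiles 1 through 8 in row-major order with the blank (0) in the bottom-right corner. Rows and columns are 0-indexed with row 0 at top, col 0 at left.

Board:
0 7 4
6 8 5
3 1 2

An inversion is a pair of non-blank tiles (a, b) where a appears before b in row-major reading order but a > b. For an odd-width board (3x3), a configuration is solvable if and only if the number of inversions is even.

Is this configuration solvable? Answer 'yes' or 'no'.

Answer: yes

Derivation:
Inversions (pairs i<j in row-major order where tile[i] > tile[j] > 0): 22
22 is even, so the puzzle is solvable.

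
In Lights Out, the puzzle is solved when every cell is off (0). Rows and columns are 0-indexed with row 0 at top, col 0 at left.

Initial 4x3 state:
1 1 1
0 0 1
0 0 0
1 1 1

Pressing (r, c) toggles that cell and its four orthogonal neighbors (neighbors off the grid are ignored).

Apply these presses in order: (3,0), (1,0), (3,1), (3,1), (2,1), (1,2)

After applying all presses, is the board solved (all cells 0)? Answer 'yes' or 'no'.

After press 1 at (3,0):
1 1 1
0 0 1
1 0 0
0 0 1

After press 2 at (1,0):
0 1 1
1 1 1
0 0 0
0 0 1

After press 3 at (3,1):
0 1 1
1 1 1
0 1 0
1 1 0

After press 4 at (3,1):
0 1 1
1 1 1
0 0 0
0 0 1

After press 5 at (2,1):
0 1 1
1 0 1
1 1 1
0 1 1

After press 6 at (1,2):
0 1 0
1 1 0
1 1 0
0 1 1

Lights still on: 7

Answer: no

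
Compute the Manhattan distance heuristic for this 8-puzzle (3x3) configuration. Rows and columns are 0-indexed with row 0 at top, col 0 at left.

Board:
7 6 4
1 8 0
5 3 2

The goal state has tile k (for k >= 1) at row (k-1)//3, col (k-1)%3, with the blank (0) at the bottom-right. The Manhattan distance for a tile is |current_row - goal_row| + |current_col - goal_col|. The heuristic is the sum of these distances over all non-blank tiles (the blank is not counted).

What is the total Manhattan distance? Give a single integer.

Answer: 17

Derivation:
Tile 7: at (0,0), goal (2,0), distance |0-2|+|0-0| = 2
Tile 6: at (0,1), goal (1,2), distance |0-1|+|1-2| = 2
Tile 4: at (0,2), goal (1,0), distance |0-1|+|2-0| = 3
Tile 1: at (1,0), goal (0,0), distance |1-0|+|0-0| = 1
Tile 8: at (1,1), goal (2,1), distance |1-2|+|1-1| = 1
Tile 5: at (2,0), goal (1,1), distance |2-1|+|0-1| = 2
Tile 3: at (2,1), goal (0,2), distance |2-0|+|1-2| = 3
Tile 2: at (2,2), goal (0,1), distance |2-0|+|2-1| = 3
Sum: 2 + 2 + 3 + 1 + 1 + 2 + 3 + 3 = 17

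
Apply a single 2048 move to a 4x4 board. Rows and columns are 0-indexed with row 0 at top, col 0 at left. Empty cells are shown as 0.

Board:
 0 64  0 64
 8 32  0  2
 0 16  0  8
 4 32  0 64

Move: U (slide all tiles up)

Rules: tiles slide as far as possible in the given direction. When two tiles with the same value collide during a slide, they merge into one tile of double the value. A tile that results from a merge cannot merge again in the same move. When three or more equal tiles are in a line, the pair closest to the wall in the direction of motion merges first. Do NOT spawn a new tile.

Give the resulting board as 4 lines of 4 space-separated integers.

Slide up:
col 0: [0, 8, 0, 4] -> [8, 4, 0, 0]
col 1: [64, 32, 16, 32] -> [64, 32, 16, 32]
col 2: [0, 0, 0, 0] -> [0, 0, 0, 0]
col 3: [64, 2, 8, 64] -> [64, 2, 8, 64]

Answer:  8 64  0 64
 4 32  0  2
 0 16  0  8
 0 32  0 64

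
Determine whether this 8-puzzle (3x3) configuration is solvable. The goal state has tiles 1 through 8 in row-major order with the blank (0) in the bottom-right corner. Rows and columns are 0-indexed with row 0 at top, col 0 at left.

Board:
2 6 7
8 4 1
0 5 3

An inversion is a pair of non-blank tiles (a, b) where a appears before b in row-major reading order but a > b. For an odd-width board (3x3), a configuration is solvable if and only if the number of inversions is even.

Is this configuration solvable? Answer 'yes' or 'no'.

Answer: yes

Derivation:
Inversions (pairs i<j in row-major order where tile[i] > tile[j] > 0): 16
16 is even, so the puzzle is solvable.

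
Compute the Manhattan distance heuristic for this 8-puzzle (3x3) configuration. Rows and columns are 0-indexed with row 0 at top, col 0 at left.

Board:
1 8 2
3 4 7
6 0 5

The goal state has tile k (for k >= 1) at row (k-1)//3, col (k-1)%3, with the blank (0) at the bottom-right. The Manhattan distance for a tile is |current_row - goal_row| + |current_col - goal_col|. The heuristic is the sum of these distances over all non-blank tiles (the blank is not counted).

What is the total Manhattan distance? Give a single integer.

Answer: 15

Derivation:
Tile 1: (0,0)->(0,0) = 0
Tile 8: (0,1)->(2,1) = 2
Tile 2: (0,2)->(0,1) = 1
Tile 3: (1,0)->(0,2) = 3
Tile 4: (1,1)->(1,0) = 1
Tile 7: (1,2)->(2,0) = 3
Tile 6: (2,0)->(1,2) = 3
Tile 5: (2,2)->(1,1) = 2
Sum: 0 + 2 + 1 + 3 + 1 + 3 + 3 + 2 = 15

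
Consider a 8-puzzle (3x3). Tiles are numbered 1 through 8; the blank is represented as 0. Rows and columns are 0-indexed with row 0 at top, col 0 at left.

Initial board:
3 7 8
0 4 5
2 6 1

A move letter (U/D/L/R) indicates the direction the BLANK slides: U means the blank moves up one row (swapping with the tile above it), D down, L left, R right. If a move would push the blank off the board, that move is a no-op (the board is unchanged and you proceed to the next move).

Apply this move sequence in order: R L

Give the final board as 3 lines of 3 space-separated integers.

After move 1 (R):
3 7 8
4 0 5
2 6 1

After move 2 (L):
3 7 8
0 4 5
2 6 1

Answer: 3 7 8
0 4 5
2 6 1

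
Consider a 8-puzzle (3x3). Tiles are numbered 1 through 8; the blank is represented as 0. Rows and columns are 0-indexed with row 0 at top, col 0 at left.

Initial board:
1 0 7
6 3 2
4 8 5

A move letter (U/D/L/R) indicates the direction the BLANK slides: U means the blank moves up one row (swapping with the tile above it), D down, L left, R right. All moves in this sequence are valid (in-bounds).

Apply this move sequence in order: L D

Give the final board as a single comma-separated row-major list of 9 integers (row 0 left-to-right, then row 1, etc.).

Answer: 6, 1, 7, 0, 3, 2, 4, 8, 5

Derivation:
After move 1 (L):
0 1 7
6 3 2
4 8 5

After move 2 (D):
6 1 7
0 3 2
4 8 5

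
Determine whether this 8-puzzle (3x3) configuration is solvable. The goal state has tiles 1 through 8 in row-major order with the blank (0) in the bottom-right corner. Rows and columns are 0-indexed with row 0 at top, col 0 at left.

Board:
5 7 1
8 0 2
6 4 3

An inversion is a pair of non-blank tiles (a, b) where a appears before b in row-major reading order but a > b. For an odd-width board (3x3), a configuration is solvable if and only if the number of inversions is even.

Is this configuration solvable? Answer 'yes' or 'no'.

Inversions (pairs i<j in row-major order where tile[i] > tile[j] > 0): 16
16 is even, so the puzzle is solvable.

Answer: yes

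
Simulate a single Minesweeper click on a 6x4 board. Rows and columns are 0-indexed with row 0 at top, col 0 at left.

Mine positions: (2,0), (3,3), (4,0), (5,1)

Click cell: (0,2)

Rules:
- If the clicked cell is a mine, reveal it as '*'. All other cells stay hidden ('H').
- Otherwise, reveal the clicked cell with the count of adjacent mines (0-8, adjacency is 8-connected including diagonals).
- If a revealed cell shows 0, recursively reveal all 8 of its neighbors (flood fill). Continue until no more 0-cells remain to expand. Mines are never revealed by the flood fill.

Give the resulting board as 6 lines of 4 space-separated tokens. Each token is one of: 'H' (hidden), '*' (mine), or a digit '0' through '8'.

0 0 0 0
1 1 0 0
H 1 1 1
H H H H
H H H H
H H H H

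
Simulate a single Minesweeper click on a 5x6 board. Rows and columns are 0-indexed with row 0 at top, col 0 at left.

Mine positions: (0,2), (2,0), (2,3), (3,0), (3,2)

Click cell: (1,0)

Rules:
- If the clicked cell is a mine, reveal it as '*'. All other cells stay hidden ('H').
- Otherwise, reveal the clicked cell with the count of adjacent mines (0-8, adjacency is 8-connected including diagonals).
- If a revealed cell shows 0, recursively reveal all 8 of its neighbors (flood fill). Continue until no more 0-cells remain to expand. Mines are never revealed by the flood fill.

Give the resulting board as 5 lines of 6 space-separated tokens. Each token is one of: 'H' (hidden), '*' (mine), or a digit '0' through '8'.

H H H H H H
1 H H H H H
H H H H H H
H H H H H H
H H H H H H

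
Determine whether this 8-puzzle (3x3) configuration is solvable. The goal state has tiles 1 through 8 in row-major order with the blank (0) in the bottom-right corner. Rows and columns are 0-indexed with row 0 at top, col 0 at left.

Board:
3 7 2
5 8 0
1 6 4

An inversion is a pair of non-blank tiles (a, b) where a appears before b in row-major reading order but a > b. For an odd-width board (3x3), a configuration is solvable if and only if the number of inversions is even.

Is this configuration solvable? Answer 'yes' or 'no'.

Answer: yes

Derivation:
Inversions (pairs i<j in row-major order where tile[i] > tile[j] > 0): 14
14 is even, so the puzzle is solvable.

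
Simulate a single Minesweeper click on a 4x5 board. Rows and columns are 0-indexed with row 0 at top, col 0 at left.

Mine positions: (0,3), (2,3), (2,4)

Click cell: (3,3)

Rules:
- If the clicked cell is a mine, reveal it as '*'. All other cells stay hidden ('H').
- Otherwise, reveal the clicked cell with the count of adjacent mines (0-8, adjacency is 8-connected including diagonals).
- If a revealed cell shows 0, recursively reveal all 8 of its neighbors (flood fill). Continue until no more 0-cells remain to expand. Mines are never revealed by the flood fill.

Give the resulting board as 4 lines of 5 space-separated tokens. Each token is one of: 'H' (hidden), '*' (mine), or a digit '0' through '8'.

H H H H H
H H H H H
H H H H H
H H H 2 H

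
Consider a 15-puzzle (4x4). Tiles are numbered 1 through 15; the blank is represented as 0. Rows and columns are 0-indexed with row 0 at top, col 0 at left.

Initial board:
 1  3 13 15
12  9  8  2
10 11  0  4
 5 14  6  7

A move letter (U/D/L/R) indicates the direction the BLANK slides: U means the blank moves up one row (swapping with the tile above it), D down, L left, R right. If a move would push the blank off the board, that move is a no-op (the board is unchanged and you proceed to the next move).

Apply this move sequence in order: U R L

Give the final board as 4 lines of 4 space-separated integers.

After move 1 (U):
 1  3 13 15
12  9  0  2
10 11  8  4
 5 14  6  7

After move 2 (R):
 1  3 13 15
12  9  2  0
10 11  8  4
 5 14  6  7

After move 3 (L):
 1  3 13 15
12  9  0  2
10 11  8  4
 5 14  6  7

Answer:  1  3 13 15
12  9  0  2
10 11  8  4
 5 14  6  7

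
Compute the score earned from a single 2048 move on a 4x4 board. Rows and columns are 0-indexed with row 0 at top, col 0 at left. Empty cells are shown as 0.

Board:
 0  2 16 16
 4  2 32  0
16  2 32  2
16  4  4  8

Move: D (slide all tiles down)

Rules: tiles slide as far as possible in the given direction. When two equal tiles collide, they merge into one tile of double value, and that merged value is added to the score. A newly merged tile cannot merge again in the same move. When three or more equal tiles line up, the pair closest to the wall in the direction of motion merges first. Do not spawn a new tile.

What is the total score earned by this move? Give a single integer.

Slide down:
col 0: [0, 4, 16, 16] -> [0, 0, 4, 32]  score +32 (running 32)
col 1: [2, 2, 2, 4] -> [0, 2, 4, 4]  score +4 (running 36)
col 2: [16, 32, 32, 4] -> [0, 16, 64, 4]  score +64 (running 100)
col 3: [16, 0, 2, 8] -> [0, 16, 2, 8]  score +0 (running 100)
Board after move:
 0  0  0  0
 0  2 16 16
 4  4 64  2
32  4  4  8

Answer: 100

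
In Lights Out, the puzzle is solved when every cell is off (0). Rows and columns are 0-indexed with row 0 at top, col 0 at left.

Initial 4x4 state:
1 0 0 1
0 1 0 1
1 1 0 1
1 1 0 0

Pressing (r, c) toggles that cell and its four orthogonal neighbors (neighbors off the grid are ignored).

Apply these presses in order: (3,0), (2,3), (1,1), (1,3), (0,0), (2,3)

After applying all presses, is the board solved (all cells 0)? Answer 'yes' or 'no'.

After press 1 at (3,0):
1 0 0 1
0 1 0 1
0 1 0 1
0 0 0 0

After press 2 at (2,3):
1 0 0 1
0 1 0 0
0 1 1 0
0 0 0 1

After press 3 at (1,1):
1 1 0 1
1 0 1 0
0 0 1 0
0 0 0 1

After press 4 at (1,3):
1 1 0 0
1 0 0 1
0 0 1 1
0 0 0 1

After press 5 at (0,0):
0 0 0 0
0 0 0 1
0 0 1 1
0 0 0 1

After press 6 at (2,3):
0 0 0 0
0 0 0 0
0 0 0 0
0 0 0 0

Lights still on: 0

Answer: yes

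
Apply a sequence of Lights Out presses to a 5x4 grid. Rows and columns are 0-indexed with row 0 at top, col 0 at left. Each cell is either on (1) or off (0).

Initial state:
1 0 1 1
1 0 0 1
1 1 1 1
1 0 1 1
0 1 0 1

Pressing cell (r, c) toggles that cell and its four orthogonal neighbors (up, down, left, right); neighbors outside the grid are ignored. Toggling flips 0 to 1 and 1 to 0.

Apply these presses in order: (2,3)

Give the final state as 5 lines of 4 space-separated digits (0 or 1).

After press 1 at (2,3):
1 0 1 1
1 0 0 0
1 1 0 0
1 0 1 0
0 1 0 1

Answer: 1 0 1 1
1 0 0 0
1 1 0 0
1 0 1 0
0 1 0 1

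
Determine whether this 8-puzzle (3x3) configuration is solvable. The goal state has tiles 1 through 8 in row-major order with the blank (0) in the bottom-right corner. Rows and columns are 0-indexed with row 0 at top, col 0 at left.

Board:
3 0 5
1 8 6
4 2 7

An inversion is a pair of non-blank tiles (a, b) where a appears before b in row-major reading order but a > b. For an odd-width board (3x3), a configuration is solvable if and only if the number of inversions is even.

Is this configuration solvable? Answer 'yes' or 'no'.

Answer: yes

Derivation:
Inversions (pairs i<j in row-major order where tile[i] > tile[j] > 0): 12
12 is even, so the puzzle is solvable.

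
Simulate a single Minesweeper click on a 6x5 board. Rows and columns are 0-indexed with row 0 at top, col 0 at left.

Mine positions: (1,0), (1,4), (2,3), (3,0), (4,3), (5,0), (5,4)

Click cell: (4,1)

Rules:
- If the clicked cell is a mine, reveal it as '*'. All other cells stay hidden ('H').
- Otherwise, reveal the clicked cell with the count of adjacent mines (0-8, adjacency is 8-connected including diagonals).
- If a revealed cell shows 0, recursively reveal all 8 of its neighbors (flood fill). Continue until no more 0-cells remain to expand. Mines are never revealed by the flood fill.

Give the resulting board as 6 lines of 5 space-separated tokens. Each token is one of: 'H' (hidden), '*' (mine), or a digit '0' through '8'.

H H H H H
H H H H H
H H H H H
H H H H H
H 2 H H H
H H H H H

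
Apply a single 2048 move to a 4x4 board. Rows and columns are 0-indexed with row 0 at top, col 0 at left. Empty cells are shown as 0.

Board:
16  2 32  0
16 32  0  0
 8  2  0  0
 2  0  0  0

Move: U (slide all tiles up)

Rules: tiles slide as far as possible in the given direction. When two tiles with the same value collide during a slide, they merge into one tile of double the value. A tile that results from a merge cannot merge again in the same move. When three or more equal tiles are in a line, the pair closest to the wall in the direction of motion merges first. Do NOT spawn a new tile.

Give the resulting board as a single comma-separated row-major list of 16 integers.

Answer: 32, 2, 32, 0, 8, 32, 0, 0, 2, 2, 0, 0, 0, 0, 0, 0

Derivation:
Slide up:
col 0: [16, 16, 8, 2] -> [32, 8, 2, 0]
col 1: [2, 32, 2, 0] -> [2, 32, 2, 0]
col 2: [32, 0, 0, 0] -> [32, 0, 0, 0]
col 3: [0, 0, 0, 0] -> [0, 0, 0, 0]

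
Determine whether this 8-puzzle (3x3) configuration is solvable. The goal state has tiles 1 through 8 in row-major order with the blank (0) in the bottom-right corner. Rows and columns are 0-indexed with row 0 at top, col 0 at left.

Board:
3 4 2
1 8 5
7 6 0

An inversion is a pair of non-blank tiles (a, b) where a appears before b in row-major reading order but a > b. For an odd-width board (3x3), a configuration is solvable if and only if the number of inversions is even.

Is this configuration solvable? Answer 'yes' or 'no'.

Inversions (pairs i<j in row-major order where tile[i] > tile[j] > 0): 9
9 is odd, so the puzzle is not solvable.

Answer: no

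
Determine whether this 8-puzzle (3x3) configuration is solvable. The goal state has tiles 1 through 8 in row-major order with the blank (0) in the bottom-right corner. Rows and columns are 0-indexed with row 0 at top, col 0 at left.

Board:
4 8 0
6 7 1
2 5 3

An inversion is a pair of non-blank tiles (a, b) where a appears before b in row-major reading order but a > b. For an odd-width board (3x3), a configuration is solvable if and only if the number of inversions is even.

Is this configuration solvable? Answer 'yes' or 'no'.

Inversions (pairs i<j in row-major order where tile[i] > tile[j] > 0): 18
18 is even, so the puzzle is solvable.

Answer: yes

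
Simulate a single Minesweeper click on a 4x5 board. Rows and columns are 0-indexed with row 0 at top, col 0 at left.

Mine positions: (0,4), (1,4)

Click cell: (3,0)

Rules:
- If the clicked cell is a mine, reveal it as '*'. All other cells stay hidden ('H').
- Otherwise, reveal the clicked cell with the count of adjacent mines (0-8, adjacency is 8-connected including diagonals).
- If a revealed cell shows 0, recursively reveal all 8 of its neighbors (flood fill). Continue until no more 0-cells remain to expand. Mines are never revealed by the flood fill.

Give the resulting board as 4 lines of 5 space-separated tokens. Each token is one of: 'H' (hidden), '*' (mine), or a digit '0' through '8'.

0 0 0 2 H
0 0 0 2 H
0 0 0 1 1
0 0 0 0 0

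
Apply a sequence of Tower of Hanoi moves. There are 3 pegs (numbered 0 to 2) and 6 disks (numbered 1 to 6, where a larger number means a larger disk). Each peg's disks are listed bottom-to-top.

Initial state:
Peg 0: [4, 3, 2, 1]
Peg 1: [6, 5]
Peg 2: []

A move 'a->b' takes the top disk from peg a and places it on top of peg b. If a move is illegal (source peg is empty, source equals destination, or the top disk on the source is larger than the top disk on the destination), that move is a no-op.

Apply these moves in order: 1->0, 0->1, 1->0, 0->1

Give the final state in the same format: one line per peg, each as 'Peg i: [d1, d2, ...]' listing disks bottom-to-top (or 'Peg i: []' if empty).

Answer: Peg 0: [4, 3, 2]
Peg 1: [6, 5, 1]
Peg 2: []

Derivation:
After move 1 (1->0):
Peg 0: [4, 3, 2, 1]
Peg 1: [6, 5]
Peg 2: []

After move 2 (0->1):
Peg 0: [4, 3, 2]
Peg 1: [6, 5, 1]
Peg 2: []

After move 3 (1->0):
Peg 0: [4, 3, 2, 1]
Peg 1: [6, 5]
Peg 2: []

After move 4 (0->1):
Peg 0: [4, 3, 2]
Peg 1: [6, 5, 1]
Peg 2: []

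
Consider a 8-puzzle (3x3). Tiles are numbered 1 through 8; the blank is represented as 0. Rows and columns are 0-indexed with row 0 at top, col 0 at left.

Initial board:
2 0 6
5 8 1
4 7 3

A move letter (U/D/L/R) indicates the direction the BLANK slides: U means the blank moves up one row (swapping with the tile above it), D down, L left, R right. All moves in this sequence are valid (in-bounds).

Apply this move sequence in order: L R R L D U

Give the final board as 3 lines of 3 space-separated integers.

Answer: 2 0 6
5 8 1
4 7 3

Derivation:
After move 1 (L):
0 2 6
5 8 1
4 7 3

After move 2 (R):
2 0 6
5 8 1
4 7 3

After move 3 (R):
2 6 0
5 8 1
4 7 3

After move 4 (L):
2 0 6
5 8 1
4 7 3

After move 5 (D):
2 8 6
5 0 1
4 7 3

After move 6 (U):
2 0 6
5 8 1
4 7 3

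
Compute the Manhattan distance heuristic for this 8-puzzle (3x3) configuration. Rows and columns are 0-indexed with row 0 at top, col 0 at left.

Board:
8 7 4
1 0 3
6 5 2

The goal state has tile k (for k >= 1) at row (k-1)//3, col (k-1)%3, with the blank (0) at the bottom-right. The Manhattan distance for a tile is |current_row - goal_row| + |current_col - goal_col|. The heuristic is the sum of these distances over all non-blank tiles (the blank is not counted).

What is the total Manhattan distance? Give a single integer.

Tile 8: at (0,0), goal (2,1), distance |0-2|+|0-1| = 3
Tile 7: at (0,1), goal (2,0), distance |0-2|+|1-0| = 3
Tile 4: at (0,2), goal (1,0), distance |0-1|+|2-0| = 3
Tile 1: at (1,0), goal (0,0), distance |1-0|+|0-0| = 1
Tile 3: at (1,2), goal (0,2), distance |1-0|+|2-2| = 1
Tile 6: at (2,0), goal (1,2), distance |2-1|+|0-2| = 3
Tile 5: at (2,1), goal (1,1), distance |2-1|+|1-1| = 1
Tile 2: at (2,2), goal (0,1), distance |2-0|+|2-1| = 3
Sum: 3 + 3 + 3 + 1 + 1 + 3 + 1 + 3 = 18

Answer: 18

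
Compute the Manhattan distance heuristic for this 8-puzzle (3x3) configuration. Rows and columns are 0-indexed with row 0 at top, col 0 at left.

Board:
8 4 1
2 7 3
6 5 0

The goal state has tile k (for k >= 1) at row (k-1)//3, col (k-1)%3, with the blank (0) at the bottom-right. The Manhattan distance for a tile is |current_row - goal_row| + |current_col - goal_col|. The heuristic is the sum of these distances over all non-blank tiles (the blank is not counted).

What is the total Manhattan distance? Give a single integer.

Answer: 16

Derivation:
Tile 8: at (0,0), goal (2,1), distance |0-2|+|0-1| = 3
Tile 4: at (0,1), goal (1,0), distance |0-1|+|1-0| = 2
Tile 1: at (0,2), goal (0,0), distance |0-0|+|2-0| = 2
Tile 2: at (1,0), goal (0,1), distance |1-0|+|0-1| = 2
Tile 7: at (1,1), goal (2,0), distance |1-2|+|1-0| = 2
Tile 3: at (1,2), goal (0,2), distance |1-0|+|2-2| = 1
Tile 6: at (2,0), goal (1,2), distance |2-1|+|0-2| = 3
Tile 5: at (2,1), goal (1,1), distance |2-1|+|1-1| = 1
Sum: 3 + 2 + 2 + 2 + 2 + 1 + 3 + 1 = 16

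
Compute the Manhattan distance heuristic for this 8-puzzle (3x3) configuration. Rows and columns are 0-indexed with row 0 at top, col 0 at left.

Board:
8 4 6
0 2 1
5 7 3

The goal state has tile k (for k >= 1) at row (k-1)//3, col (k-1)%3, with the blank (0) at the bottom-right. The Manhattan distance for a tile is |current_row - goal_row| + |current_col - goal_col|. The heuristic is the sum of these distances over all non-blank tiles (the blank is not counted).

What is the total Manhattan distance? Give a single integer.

Tile 8: (0,0)->(2,1) = 3
Tile 4: (0,1)->(1,0) = 2
Tile 6: (0,2)->(1,2) = 1
Tile 2: (1,1)->(0,1) = 1
Tile 1: (1,2)->(0,0) = 3
Tile 5: (2,0)->(1,1) = 2
Tile 7: (2,1)->(2,0) = 1
Tile 3: (2,2)->(0,2) = 2
Sum: 3 + 2 + 1 + 1 + 3 + 2 + 1 + 2 = 15

Answer: 15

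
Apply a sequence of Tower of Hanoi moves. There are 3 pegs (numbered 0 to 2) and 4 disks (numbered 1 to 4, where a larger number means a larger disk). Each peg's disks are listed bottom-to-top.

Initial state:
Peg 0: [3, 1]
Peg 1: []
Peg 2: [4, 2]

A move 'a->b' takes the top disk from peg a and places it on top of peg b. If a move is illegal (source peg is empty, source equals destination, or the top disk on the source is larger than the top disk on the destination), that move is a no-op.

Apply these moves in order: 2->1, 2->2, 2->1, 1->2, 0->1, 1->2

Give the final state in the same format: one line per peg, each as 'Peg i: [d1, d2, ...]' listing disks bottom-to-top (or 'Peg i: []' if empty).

Answer: Peg 0: [3]
Peg 1: []
Peg 2: [4, 2, 1]

Derivation:
After move 1 (2->1):
Peg 0: [3, 1]
Peg 1: [2]
Peg 2: [4]

After move 2 (2->2):
Peg 0: [3, 1]
Peg 1: [2]
Peg 2: [4]

After move 3 (2->1):
Peg 0: [3, 1]
Peg 1: [2]
Peg 2: [4]

After move 4 (1->2):
Peg 0: [3, 1]
Peg 1: []
Peg 2: [4, 2]

After move 5 (0->1):
Peg 0: [3]
Peg 1: [1]
Peg 2: [4, 2]

After move 6 (1->2):
Peg 0: [3]
Peg 1: []
Peg 2: [4, 2, 1]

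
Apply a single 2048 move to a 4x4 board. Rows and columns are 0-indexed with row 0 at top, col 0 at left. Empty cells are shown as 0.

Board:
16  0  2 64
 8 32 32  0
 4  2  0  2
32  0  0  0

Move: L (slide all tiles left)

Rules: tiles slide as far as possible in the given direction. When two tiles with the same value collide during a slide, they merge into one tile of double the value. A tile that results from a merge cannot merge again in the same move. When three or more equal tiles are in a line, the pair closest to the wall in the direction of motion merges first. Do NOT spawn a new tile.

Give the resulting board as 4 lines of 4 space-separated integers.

Answer: 16  2 64  0
 8 64  0  0
 4  4  0  0
32  0  0  0

Derivation:
Slide left:
row 0: [16, 0, 2, 64] -> [16, 2, 64, 0]
row 1: [8, 32, 32, 0] -> [8, 64, 0, 0]
row 2: [4, 2, 0, 2] -> [4, 4, 0, 0]
row 3: [32, 0, 0, 0] -> [32, 0, 0, 0]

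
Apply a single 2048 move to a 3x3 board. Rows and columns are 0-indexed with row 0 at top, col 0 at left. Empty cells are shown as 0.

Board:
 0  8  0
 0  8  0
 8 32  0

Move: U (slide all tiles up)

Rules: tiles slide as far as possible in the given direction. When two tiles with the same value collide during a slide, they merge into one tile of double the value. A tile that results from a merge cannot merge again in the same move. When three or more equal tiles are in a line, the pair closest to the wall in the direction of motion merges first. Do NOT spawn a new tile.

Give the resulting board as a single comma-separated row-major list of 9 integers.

Slide up:
col 0: [0, 0, 8] -> [8, 0, 0]
col 1: [8, 8, 32] -> [16, 32, 0]
col 2: [0, 0, 0] -> [0, 0, 0]

Answer: 8, 16, 0, 0, 32, 0, 0, 0, 0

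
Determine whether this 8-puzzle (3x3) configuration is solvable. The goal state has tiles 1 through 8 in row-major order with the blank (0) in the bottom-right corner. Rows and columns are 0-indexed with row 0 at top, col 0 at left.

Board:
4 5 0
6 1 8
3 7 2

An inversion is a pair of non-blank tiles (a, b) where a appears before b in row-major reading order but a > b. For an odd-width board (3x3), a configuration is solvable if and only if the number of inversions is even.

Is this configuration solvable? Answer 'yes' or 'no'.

Inversions (pairs i<j in row-major order where tile[i] > tile[j] > 0): 14
14 is even, so the puzzle is solvable.

Answer: yes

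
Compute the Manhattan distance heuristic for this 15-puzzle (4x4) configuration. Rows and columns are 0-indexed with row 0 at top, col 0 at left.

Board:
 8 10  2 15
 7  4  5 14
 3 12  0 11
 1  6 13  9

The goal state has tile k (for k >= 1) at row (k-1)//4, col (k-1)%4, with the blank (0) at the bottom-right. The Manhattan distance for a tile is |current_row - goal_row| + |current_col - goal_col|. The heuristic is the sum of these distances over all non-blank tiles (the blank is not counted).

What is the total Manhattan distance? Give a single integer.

Tile 8: at (0,0), goal (1,3), distance |0-1|+|0-3| = 4
Tile 10: at (0,1), goal (2,1), distance |0-2|+|1-1| = 2
Tile 2: at (0,2), goal (0,1), distance |0-0|+|2-1| = 1
Tile 15: at (0,3), goal (3,2), distance |0-3|+|3-2| = 4
Tile 7: at (1,0), goal (1,2), distance |1-1|+|0-2| = 2
Tile 4: at (1,1), goal (0,3), distance |1-0|+|1-3| = 3
Tile 5: at (1,2), goal (1,0), distance |1-1|+|2-0| = 2
Tile 14: at (1,3), goal (3,1), distance |1-3|+|3-1| = 4
Tile 3: at (2,0), goal (0,2), distance |2-0|+|0-2| = 4
Tile 12: at (2,1), goal (2,3), distance |2-2|+|1-3| = 2
Tile 11: at (2,3), goal (2,2), distance |2-2|+|3-2| = 1
Tile 1: at (3,0), goal (0,0), distance |3-0|+|0-0| = 3
Tile 6: at (3,1), goal (1,1), distance |3-1|+|1-1| = 2
Tile 13: at (3,2), goal (3,0), distance |3-3|+|2-0| = 2
Tile 9: at (3,3), goal (2,0), distance |3-2|+|3-0| = 4
Sum: 4 + 2 + 1 + 4 + 2 + 3 + 2 + 4 + 4 + 2 + 1 + 3 + 2 + 2 + 4 = 40

Answer: 40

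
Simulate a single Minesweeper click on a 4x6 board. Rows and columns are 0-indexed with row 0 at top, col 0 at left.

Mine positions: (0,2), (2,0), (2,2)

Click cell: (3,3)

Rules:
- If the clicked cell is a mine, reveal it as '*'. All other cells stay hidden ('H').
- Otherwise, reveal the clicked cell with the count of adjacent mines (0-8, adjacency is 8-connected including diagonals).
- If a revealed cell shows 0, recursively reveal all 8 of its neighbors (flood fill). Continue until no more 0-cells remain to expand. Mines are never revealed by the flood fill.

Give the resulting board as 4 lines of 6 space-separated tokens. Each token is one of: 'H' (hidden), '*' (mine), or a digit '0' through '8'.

H H H H H H
H H H H H H
H H H H H H
H H H 1 H H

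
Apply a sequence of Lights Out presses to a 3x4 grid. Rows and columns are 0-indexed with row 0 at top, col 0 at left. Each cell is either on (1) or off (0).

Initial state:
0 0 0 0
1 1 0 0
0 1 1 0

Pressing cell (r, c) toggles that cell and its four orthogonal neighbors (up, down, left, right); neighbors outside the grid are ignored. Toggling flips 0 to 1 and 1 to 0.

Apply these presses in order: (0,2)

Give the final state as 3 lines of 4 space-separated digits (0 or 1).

After press 1 at (0,2):
0 1 1 1
1 1 1 0
0 1 1 0

Answer: 0 1 1 1
1 1 1 0
0 1 1 0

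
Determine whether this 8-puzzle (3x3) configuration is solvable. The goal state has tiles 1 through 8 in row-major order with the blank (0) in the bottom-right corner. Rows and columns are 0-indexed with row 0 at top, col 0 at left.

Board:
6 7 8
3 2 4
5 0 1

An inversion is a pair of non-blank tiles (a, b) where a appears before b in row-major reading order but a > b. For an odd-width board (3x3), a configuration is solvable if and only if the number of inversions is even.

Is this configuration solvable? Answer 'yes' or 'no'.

Inversions (pairs i<j in row-major order where tile[i] > tile[j] > 0): 20
20 is even, so the puzzle is solvable.

Answer: yes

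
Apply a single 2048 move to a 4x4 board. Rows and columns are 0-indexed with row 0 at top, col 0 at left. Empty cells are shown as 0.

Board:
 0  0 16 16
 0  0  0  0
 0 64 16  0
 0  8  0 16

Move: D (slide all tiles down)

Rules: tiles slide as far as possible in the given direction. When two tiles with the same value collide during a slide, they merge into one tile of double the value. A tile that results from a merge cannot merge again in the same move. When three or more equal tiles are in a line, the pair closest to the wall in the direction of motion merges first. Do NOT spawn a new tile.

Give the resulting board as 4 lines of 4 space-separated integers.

Slide down:
col 0: [0, 0, 0, 0] -> [0, 0, 0, 0]
col 1: [0, 0, 64, 8] -> [0, 0, 64, 8]
col 2: [16, 0, 16, 0] -> [0, 0, 0, 32]
col 3: [16, 0, 0, 16] -> [0, 0, 0, 32]

Answer:  0  0  0  0
 0  0  0  0
 0 64  0  0
 0  8 32 32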